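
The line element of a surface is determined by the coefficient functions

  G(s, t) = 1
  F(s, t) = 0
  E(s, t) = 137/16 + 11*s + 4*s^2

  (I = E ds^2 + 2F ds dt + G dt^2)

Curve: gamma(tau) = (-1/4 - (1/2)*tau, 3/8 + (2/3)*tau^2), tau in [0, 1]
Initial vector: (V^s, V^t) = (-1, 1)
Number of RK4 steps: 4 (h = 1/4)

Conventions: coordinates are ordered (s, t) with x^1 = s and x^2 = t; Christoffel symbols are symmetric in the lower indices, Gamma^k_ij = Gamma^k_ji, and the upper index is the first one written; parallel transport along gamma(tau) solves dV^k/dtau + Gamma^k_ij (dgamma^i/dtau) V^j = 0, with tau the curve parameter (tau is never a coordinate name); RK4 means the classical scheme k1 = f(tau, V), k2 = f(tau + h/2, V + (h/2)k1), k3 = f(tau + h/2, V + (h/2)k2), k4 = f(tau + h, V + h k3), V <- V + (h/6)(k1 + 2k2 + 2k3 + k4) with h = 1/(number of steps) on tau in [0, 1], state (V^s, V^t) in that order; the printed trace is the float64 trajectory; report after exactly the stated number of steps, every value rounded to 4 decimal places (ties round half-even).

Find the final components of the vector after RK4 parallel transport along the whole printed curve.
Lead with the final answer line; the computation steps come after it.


Answer: V^s = -1.5381, V^t = 1.0000

gamma'(tau) = (-1/2, (4/3)*tau); f(tau, V)^k = -Gamma^k_ij(gamma(tau)) gamma'^i(tau) V^j; h = 1/4; intermediate values shown to 6 dp
curve data and Christoffel symbols at the stage parameters:
  tau = 0.000000: gamma = (-0.250000, 0.375000), gamma' = (-0.500000, 0.000000); Gamma_sss = 0.742268, Gamma_sst = 0.000000, Gamma_stt = 0.000000, Gamma_tss = 0.000000, Gamma_tst = 0.000000, Gamma_ttt = 0.000000
  tau = 0.125000: gamma = (-0.312500, 0.385417), gamma' = (-0.500000, 0.166667); Gamma_sss = 0.770538, Gamma_sst = 0.000000, Gamma_stt = 0.000000, Gamma_tss = 0.000000, Gamma_tst = 0.000000, Gamma_ttt = 0.000000
  tau = 0.250000: gamma = (-0.375000, 0.416667), gamma' = (-0.500000, 0.333333); Gamma_sss = 0.800000, Gamma_sst = 0.000000, Gamma_stt = 0.000000, Gamma_tss = 0.000000, Gamma_tst = 0.000000, Gamma_ttt = 0.000000
  tau = 0.375000: gamma = (-0.437500, 0.468750), gamma' = (-0.500000, 0.500000); Gamma_sss = 0.830450, Gamma_sst = 0.000000, Gamma_stt = 0.000000, Gamma_tss = 0.000000, Gamma_tst = 0.000000, Gamma_ttt = 0.000000
  tau = 0.500000: gamma = (-0.500000, 0.541667), gamma' = (-0.500000, 0.666667); Gamma_sss = 0.861538, Gamma_sst = 0.000000, Gamma_stt = 0.000000, Gamma_tss = 0.000000, Gamma_tst = 0.000000, Gamma_ttt = 0.000000
  tau = 0.625000: gamma = (-0.562500, 0.635417), gamma' = (-0.500000, 0.833333); Gamma_sss = 0.892704, Gamma_sst = 0.000000, Gamma_stt = 0.000000, Gamma_tss = 0.000000, Gamma_tst = 0.000000, Gamma_ttt = 0.000000
  tau = 0.750000: gamma = (-0.625000, 0.750000), gamma' = (-0.500000, 1.000000); Gamma_sss = 0.923077, Gamma_sst = 0.000000, Gamma_stt = 0.000000, Gamma_tss = 0.000000, Gamma_tst = 0.000000, Gamma_ttt = 0.000000
  tau = 0.875000: gamma = (-0.687500, 0.885417), gamma' = (-0.500000, 1.166667); Gamma_sss = 0.951351, Gamma_sst = 0.000000, Gamma_stt = 0.000000, Gamma_tss = 0.000000, Gamma_tst = 0.000000, Gamma_ttt = 0.000000
  tau = 1.000000: gamma = (-0.750000, 1.041667), gamma' = (-0.500000, 1.333333); Gamma_sss = 0.975610, Gamma_sst = 0.000000, Gamma_stt = 0.000000, Gamma_tss = 0.000000, Gamma_tst = 0.000000, Gamma_ttt = 0.000000
step 0: V^s = -1.0000, V^t = 1.0000
step 1: k1 = (-0.371134, 0.000000), k2 = (-0.403142, 0.000000), k3 = (-0.404684, 0.000000), k4 = (-0.440468, 0.000000); V <- V + (h/6)(k1 + 2k2 + 2k3 + k4): V^s = -1.1011, V^t = 1.0000
step 2: k1 = (-0.440454, 0.000000), k2 = (-0.480080, 0.000000), k3 = (-0.482137, 0.000000), k4 = (-0.526258, 0.000000); V <- V + (h/6)(k1 + 2k2 + 2k3 + k4): V^s = -1.2216, V^t = 1.0000
step 3: k1 = (-0.526228, 0.000000), k2 = (-0.574624, 0.000000), k3 = (-0.577324, 0.000000), k4 = (-0.630430, 0.000000); V <- V + (h/6)(k1 + 2k2 + 2k3 + k4): V^s = -1.3658, V^t = 1.0000
step 4: k1 = (-0.630364, 0.000000), k2 = (-0.687154, 0.000000), k3 = (-0.690531, 0.000000), k4 = (-0.750450, 0.000000); V <- V + (h/6)(k1 + 2k2 + 2k3 + k4): V^s = -1.5381, V^t = 1.0000


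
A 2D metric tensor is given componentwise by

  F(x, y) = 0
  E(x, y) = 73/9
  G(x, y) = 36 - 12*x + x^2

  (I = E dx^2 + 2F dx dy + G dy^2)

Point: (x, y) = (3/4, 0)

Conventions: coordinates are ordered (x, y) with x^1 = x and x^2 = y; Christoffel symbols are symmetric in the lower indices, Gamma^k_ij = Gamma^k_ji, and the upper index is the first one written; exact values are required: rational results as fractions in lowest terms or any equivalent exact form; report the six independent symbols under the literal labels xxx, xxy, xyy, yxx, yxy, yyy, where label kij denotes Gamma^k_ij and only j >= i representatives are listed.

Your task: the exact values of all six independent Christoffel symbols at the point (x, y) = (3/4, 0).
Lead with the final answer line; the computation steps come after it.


Answer: Gamma_xxx = 0, Gamma_xxy = 0, Gamma_xyy = 189/292, Gamma_yxx = 0, Gamma_yxy = -4/21, Gamma_yyy = 0

E = 73/9, F = 0, G = 441/16 at the point
E_x = 0, E_y = 0, F_x = 0, F_y = 0, G_x = -21/2, G_y = 0
EG - F^2 = 3577/16;  g^inv = (16/3577) * [[441/16, 0], [0, 73/9]]
first-kind symbols [ij,l] = (1/2)(d_i g_jl + d_j g_il - d_l g_ij): [xx,x] = E_x/2 = 0, [xx,y] = F_x - E_y/2 = 0, [xy,x] = E_y/2 = 0, [xy,y] = G_x/2 = -21/4, [yy,x] = F_y - G_x/2 = 21/4, [yy,y] = G_y/2 = 0
Gamma^x_ij = (G*[ij,x] - F*[ij,y])/(EG - F^2), Gamma^y_ij = (E*[ij,y] - F*[ij,x])/(EG - F^2)


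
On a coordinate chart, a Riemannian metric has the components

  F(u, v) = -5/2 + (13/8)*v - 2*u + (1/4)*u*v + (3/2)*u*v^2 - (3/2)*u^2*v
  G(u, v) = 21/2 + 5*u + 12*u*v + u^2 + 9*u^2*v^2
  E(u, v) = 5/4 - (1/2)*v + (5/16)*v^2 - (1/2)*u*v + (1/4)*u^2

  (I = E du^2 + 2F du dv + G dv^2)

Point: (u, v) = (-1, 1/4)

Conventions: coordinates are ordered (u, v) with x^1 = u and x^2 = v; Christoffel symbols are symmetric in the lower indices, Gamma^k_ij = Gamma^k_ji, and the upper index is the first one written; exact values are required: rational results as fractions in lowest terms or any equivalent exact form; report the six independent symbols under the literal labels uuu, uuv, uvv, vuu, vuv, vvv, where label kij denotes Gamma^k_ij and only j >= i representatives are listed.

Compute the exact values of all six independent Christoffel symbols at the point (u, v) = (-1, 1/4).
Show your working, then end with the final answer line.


E = 389/256, F = -5/8, G = 65/16 at the point
E_u = -5/8, E_v = 5/32, F_u = -35/32, F_v = -7/8, G_u = 39/8, G_v = -15/2
EG - F^2 = 23685/4096;  g^inv = (4096/23685) * [[65/16, 5/8], [5/8, 389/256]]
first-kind symbols [ij,l] = (1/2)(d_i g_jl + d_j g_il - d_l g_ij): [uu,u] = E_u/2 = -5/16, [uu,v] = F_u - E_v/2 = -75/64, [uv,u] = E_v/2 = 5/64, [uv,v] = G_u/2 = 39/16, [vv,u] = F_v - G_u/2 = -53/16, [vv,v] = G_v/2 = -15/4
Gamma^u_ij = (G*[ij,u] - F*[ij,v])/(EG - F^2), Gamma^v_ij = (E*[ij,v] - F*[ij,u])/(EG - F^2)

Answer: Gamma_uuu = -1640/4737, Gamma_uuv = 1508/4737, Gamma_uvv = -12944/4737, Gamma_vuu = -6475/18948, Gamma_vuv = 15371/23685, Gamma_vvv = -6364/4737


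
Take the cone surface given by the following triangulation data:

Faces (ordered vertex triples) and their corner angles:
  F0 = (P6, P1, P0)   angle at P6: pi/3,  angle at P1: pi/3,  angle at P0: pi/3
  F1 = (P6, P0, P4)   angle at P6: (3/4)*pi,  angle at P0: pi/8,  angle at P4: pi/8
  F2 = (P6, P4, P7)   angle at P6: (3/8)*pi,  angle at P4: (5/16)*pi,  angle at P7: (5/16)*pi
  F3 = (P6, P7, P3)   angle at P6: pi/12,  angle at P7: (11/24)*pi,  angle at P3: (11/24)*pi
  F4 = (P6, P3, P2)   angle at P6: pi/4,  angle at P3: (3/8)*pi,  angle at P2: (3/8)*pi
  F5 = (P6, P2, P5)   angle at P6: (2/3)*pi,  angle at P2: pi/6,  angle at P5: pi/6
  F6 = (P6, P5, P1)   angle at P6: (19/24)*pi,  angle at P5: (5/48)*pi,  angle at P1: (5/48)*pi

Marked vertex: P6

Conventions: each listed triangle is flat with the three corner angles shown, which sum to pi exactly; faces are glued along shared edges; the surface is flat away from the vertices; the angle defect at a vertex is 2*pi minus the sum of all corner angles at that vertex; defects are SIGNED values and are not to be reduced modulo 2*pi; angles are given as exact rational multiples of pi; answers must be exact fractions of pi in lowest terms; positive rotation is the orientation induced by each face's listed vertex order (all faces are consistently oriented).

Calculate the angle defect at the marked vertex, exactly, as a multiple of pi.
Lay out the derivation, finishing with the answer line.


Sum of corner angles at P6: (13/4)*pi
defect = 2*pi - (13/4)*pi

Answer: defect(P6) = (-5/4)*pi


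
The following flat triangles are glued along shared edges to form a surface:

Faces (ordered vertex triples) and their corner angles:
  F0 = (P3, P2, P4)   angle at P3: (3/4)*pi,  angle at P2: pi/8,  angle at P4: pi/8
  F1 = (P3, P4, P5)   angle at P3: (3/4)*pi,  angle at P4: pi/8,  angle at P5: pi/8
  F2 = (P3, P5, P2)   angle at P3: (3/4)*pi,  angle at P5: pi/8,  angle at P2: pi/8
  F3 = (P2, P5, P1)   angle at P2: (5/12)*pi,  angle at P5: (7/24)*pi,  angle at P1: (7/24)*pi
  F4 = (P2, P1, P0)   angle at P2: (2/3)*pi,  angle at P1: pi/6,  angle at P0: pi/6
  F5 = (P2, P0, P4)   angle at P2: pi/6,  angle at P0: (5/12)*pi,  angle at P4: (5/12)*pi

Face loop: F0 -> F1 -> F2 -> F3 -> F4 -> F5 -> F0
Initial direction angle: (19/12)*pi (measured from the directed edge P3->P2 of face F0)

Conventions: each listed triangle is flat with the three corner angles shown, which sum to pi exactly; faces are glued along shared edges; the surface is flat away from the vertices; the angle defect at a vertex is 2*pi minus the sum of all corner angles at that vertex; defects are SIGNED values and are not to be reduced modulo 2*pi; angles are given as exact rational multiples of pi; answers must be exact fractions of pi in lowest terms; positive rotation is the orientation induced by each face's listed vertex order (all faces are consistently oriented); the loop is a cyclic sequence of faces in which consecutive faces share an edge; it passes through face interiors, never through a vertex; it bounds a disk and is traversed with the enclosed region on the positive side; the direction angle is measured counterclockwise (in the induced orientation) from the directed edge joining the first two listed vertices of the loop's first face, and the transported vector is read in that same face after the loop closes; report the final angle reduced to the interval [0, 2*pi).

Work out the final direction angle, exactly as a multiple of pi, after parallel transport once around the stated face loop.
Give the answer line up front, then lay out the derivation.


Answer: final direction angle = (11/6)*pi

enclosed vertex P2: corner angles sum to (3/2)*pi, defect = 2*pi - (3/2)*pi = pi/2
enclosed vertex P3: corner angles sum to (9/4)*pi, defect = 2*pi - (9/4)*pi = -pi/4
adding the enclosed defects to the starting angle (mod 2*pi, induced orientation) gives the holonomy
final angle = (19/12)*pi + pi/4 = (11/6)*pi (mod 2*pi)


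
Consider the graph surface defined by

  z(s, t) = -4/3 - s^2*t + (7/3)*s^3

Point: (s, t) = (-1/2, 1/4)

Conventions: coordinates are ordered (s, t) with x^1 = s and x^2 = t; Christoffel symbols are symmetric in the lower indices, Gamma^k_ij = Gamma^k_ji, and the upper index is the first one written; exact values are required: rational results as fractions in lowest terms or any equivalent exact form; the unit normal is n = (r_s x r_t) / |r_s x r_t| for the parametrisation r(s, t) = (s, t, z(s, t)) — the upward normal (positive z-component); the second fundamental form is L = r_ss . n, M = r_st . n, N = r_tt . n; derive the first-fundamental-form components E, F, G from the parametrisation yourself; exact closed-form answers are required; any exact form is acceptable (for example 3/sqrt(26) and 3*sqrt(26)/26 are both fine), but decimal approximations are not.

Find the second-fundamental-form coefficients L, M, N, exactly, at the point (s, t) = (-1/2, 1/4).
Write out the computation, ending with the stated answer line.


z_s = 2, z_t = -1/4, z_ss = -15/2, z_st = 1, z_tt = 0
E = 5, F = -1/2, G = 17/16; answer radicand W^2 = 81/16
unnormalised second-form numerators: l = -15/2, m = 1, n = 0; L = l/sqrt(81/16), and similarly M = m/sqrt(W^2), N = n/sqrt(W^2)

Answer: L = -10/3, M = 4/9, N = 0


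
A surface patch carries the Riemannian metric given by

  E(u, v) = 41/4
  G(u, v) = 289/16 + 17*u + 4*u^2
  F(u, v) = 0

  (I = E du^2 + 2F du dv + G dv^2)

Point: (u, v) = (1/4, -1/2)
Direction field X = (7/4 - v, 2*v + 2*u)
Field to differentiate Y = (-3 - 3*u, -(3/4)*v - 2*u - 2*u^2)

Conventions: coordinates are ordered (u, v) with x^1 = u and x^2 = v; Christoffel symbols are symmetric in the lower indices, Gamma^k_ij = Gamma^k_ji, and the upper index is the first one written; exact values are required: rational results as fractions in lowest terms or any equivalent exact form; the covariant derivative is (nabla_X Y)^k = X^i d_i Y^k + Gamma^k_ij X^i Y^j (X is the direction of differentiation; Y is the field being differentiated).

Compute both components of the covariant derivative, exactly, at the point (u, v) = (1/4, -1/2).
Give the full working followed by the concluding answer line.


E = 41/4, F = 0, G = 361/16 at the point
E_u = 0, E_v = 0, F_u = 0, F_v = 0, G_u = 19, G_v = 0
EG - F^2 = 14801/64;  g^inv = (64/14801) * [[361/16, 0], [0, 41/4]]
first-kind symbols [ij,l] = (1/2)(d_i g_jl + d_j g_il - d_l g_ij): [uu,u] = E_u/2 = 0, [uu,v] = F_u - E_v/2 = 0, [uv,u] = E_v/2 = 0, [uv,v] = G_u/2 = 19/2, [vv,u] = F_v - G_u/2 = -19/2, [vv,v] = G_v/2 = 0
Gamma^u_ij = (G*[ij,u] - F*[ij,v])/(EG - F^2), Gamma^v_ij = (E*[ij,v] - F*[ij,u])/(EG - F^2)
Gamma_uuu = 0, Gamma_uuv = 0, Gamma_uvv = -38/41, Gamma_vuu = 0, Gamma_vuv = 8/19, Gamma_vvv = 0
X = (9/4, -1/2), Y = (-15/4, -1/4) at the point

Answer: (nabla_X Y)^u = -563/82, (nabla_X Y)^v = -885/152


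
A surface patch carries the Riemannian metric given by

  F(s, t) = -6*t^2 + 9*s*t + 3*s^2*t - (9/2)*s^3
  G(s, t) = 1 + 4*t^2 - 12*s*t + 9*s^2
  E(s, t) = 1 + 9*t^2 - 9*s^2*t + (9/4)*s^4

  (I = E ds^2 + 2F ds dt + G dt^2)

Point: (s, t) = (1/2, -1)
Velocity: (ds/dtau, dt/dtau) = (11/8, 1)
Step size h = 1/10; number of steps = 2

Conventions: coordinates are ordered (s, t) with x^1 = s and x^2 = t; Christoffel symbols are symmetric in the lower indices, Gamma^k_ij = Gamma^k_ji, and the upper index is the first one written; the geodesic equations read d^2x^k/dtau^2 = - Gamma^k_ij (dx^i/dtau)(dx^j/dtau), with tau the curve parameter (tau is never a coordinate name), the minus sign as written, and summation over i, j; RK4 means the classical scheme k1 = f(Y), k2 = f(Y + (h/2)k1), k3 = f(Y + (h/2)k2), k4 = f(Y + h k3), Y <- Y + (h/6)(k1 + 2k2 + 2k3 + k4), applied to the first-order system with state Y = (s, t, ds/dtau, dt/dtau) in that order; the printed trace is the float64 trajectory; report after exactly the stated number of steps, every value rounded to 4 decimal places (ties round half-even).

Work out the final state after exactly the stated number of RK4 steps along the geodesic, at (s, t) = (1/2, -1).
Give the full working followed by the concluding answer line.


f(Y) = (ds/dtau, dt/dtau, -Gamma^s_ij Y'^i Y'^j, -Gamma^t_ij Y'^i Y'^j) with the Gammas evaluated at the stage position; h = 0.100000; intermediate values shown to 6 dp
step 0: s = 0.5000, t = -1.0000, ds/dtau = 1.3750, dt/dtau = 1.0000
step 1:
  k1: at (s, t) = (0.500000, -1.000000), (ds/dtau, dt/dtau) = (1.375000, 1.000000); Gamma_sss = 0.205453, Gamma_sst = -0.410907, Gamma_stt = 0.273938, Gamma_tss = -0.213063, Gamma_tst = 0.426126, Gamma_ttt = -0.284084; k1 = (1.375000, 1.000000, 0.467620, -0.484940)
  k2: at (s, t) = (0.568750, -0.950000), (ds/dtau, dt/dtau) = (1.398381, 0.975753); Gamma_sss = 0.226463, Gamma_sst = -0.398176, Gamma_stt = 0.265451, Gamma_tss = -0.244866, Gamma_tst = 0.430534, Gamma_ttt = -0.287022; k2 = (1.398381, 0.975753, 0.391027, -0.422804)
  k3: at (s, t) = (0.569919, -0.951212), (ds/dtau, dt/dtau) = (1.394551, 0.978860); Gamma_sss = 0.226586, Gamma_sst = -0.397576, Gamma_stt = 0.265051, Gamma_tss = -0.244989, Gamma_tst = 0.429866, Gamma_ttt = -0.286577; k3 = (1.394551, 0.978860, 0.390817, -0.422558)
  k4: at (s, t) = (0.639455, -0.902114), (ds/dtau, dt/dtau) = (1.414082, 0.957744); Gamma_sss = 0.246092, Gamma_sst = -0.384846, Gamma_stt = 0.256564, Gamma_tss = -0.275959, Gamma_tst = 0.431554, Gamma_ttt = -0.287702; k4 = (1.414082, 0.957744, 0.314985, -0.353213)
  Y <- Y + (h/6)(k1 + 2k2 + 2k3 + k4): s = 0.6396, t = -0.9022, ds/dtau = 1.4141, dt/dtau = 0.9579
step 2:
  k1: at (s, t) = (0.639582, -0.902217), (ds/dtau, dt/dtau) = (1.414105, 0.957852); Gamma_sss = 0.246105, Gamma_sst = -0.384791, Gamma_stt = 0.256527, Gamma_tss = -0.275972, Gamma_tst = 0.431487, Gamma_ttt = -0.287658; k1 = (1.414105, 0.957852, 0.314907, -0.353123)
  k2: at (s, t) = (0.710288, -0.854325), (ds/dtau, dt/dtau) = (1.429850, 0.940196); Gamma_sss = 0.264321, Gamma_sst = -0.372133, Gamma_stt = 0.248089, Gamma_tss = -0.305707, Gamma_tst = 0.430398, Gamma_ttt = -0.286932; k2 = (1.429850, 0.940196, 0.240846, -0.278555)
  k3: at (s, t) = (0.711075, -0.855207), (ds/dtau, dt/dtau) = (1.426147, 0.943924); Gamma_sss = 0.264362, Gamma_sst = -0.371778, Gamma_stt = 0.247852, Gamma_tss = -0.305684, Gamma_tst = 0.429890, Gamma_ttt = -0.286593; k3 = (1.426147, 0.943924, 0.242437, -0.280332)
  k4: at (s, t) = (0.782197, -0.807825), (ds/dtau, dt/dtau) = (1.438349, 0.929819); Gamma_sss = 0.281393, Gamma_sst = -0.359747, Gamma_stt = 0.239831, Gamma_tss = -0.333694, Gamma_tst = 0.426611, Gamma_ttt = -0.284408; k4 = (1.438349, 0.929819, 0.172745, -0.204853)
  Y <- Y + (h/6)(k1 + 2k2 + 2k3 + k4): s = 0.7823, t = -0.8080, ds/dtau = 1.4383, dt/dtau = 0.9299

Answer: s = 0.7823, t = -0.8080, ds/dtau = 1.4383, dt/dtau = 0.9299


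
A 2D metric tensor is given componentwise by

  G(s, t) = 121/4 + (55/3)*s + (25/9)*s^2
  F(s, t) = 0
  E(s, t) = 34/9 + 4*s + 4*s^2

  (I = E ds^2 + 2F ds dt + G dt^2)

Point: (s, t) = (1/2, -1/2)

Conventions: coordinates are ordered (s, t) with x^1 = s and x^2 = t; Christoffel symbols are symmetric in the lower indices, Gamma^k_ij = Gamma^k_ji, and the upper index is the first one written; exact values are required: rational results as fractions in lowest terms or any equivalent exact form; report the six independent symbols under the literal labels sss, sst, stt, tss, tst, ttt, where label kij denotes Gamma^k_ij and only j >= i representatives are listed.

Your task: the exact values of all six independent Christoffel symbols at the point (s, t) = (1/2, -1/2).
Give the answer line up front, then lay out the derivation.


Answer: Gamma_sss = 36/61, Gamma_sst = 0, Gamma_stt = -95/61, Gamma_tss = 0, Gamma_tst = 5/19, Gamma_ttt = 0

E = 61/9, F = 0, G = 361/9 at the point
E_s = 8, E_t = 0, F_s = 0, F_t = 0, G_s = 190/9, G_t = 0
EG - F^2 = 22021/81;  g^inv = (81/22021) * [[361/9, 0], [0, 61/9]]
first-kind symbols [ij,l] = (1/2)(d_i g_jl + d_j g_il - d_l g_ij): [ss,s] = E_s/2 = 4, [ss,t] = F_s - E_t/2 = 0, [st,s] = E_t/2 = 0, [st,t] = G_s/2 = 95/9, [tt,s] = F_t - G_s/2 = -95/9, [tt,t] = G_t/2 = 0
Gamma^s_ij = (G*[ij,s] - F*[ij,t])/(EG - F^2), Gamma^t_ij = (E*[ij,t] - F*[ij,s])/(EG - F^2)


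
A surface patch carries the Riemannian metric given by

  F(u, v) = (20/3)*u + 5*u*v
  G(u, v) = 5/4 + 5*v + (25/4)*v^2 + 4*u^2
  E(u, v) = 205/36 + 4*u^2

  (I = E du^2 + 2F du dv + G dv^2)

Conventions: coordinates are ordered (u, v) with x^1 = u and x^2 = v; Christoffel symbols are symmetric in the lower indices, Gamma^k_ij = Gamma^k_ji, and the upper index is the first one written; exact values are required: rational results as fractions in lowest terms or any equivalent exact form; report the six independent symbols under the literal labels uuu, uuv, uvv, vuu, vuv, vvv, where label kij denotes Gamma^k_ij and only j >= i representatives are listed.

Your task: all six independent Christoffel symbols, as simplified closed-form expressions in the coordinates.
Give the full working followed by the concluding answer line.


E = 205/36 + 4*u^2; F = (20/3)*u + 5*u*v; G = 5/4 + 5*v + (25/4)*v^2 + 4*u^2
Gamma^k_ij = (1/2) g^{kl} (d_i g_jl + d_j g_il - d_l g_ij), with g^inv = (1/(EG-F^2)) [[G, -F], [-F, E]]
first partials: E_u = 8*u, E_v = 0, F_u = 20/3 + 5*v, F_v = 5*u, G_u = 8*u, G_v = 5 + (25/2)*v
D = EG - F^2 = 1025/144 + (1025/36)*v + (5125/144)*v^2 - (50/3)*u^2 - (140/3)*u^2*v + 16*u^4
expanded: Gamma^u_uu = (G E_u - 2F F_u + F E_v)/(2D), Gamma^u_uv = (G E_v - F G_u)/(2D), Gamma^u_vv = (2G F_v - G G_u - F G_v)/(2D), Gamma^v_uu = (2E F_u - E E_v - F E_u)/(2D), Gamma^v_uv = (E G_u - F E_v)/(2D), Gamma^v_vv = (E G_v - 2F F_v + F G_u)/(2D); substitute and cancel common factors

Answer: Gamma_uuu = (2304*u^3 - 6720*u*v - 5680*u)/(2304*u^4 - 6720*u^2*v - 2400*u^2 + 5125*v^2 + 4100*v + 1025), Gamma_uuv = (-2880*u^2*v - 3840*u^2)/(2304*u^4 - 6720*u^2*v - 2400*u^2 + 5125*v^2 + 4100*v + 1025), Gamma_uvv = (576*u^3 - 3600*u*v^2 - 7080*u*v - 2220*u)/(2304*u^4 - 6720*u^2*v - 2400*u^2 + 5125*v^2 + 4100*v + 1025), Gamma_vuu = (12300*v + 16400)/(6912*u^4 - 20160*u^2*v - 7200*u^2 + 15375*v^2 + 12300*v + 3075), Gamma_vuv = (2304*u^3 + 3280*u)/(2304*u^4 - 6720*u^2*v - 2400*u^2 + 5125*v^2 + 4100*v + 1025), Gamma_vvv = (2880*u^2*v + 480*u^2 + 5125*v + 2050)/(2304*u^4 - 6720*u^2*v - 2400*u^2 + 5125*v^2 + 4100*v + 1025)


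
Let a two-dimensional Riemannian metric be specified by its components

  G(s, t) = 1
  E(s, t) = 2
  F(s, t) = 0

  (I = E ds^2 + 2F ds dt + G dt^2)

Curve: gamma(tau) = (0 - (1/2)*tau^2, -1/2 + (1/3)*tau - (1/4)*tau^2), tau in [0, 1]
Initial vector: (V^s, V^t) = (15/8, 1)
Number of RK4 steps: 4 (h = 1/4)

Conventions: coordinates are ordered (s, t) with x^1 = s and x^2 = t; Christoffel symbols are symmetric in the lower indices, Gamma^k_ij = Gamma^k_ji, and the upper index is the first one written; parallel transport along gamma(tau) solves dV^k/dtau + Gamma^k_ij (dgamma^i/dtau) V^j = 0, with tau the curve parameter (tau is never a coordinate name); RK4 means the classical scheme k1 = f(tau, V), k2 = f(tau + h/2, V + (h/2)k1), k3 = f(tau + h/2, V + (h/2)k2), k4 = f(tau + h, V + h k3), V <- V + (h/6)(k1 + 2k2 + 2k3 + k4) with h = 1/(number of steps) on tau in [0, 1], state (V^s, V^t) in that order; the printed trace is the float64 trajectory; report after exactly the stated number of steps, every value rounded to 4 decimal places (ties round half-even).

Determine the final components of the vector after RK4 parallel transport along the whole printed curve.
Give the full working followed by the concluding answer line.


gamma'(tau) = (-tau, 1/3 - (1/2)*tau); f(tau, V)^k = -Gamma^k_ij(gamma(tau)) gamma'^i(tau) V^j; h = 1/4; intermediate values shown to 6 dp
curve data and Christoffel symbols at the stage parameters:
  tau = 0.000000: gamma = (0.000000, -0.500000), gamma' = (0.000000, 0.333333); Gamma_sss = 0.000000, Gamma_sst = 0.000000, Gamma_stt = 0.000000, Gamma_tss = 0.000000, Gamma_tst = 0.000000, Gamma_ttt = 0.000000
  tau = 0.125000: gamma = (-0.007812, -0.462240), gamma' = (-0.125000, 0.270833); Gamma_sss = 0.000000, Gamma_sst = 0.000000, Gamma_stt = 0.000000, Gamma_tss = 0.000000, Gamma_tst = 0.000000, Gamma_ttt = 0.000000
  tau = 0.250000: gamma = (-0.031250, -0.432292), gamma' = (-0.250000, 0.208333); Gamma_sss = 0.000000, Gamma_sst = 0.000000, Gamma_stt = 0.000000, Gamma_tss = 0.000000, Gamma_tst = 0.000000, Gamma_ttt = 0.000000
  tau = 0.375000: gamma = (-0.070312, -0.410156), gamma' = (-0.375000, 0.145833); Gamma_sss = 0.000000, Gamma_sst = 0.000000, Gamma_stt = 0.000000, Gamma_tss = 0.000000, Gamma_tst = 0.000000, Gamma_ttt = 0.000000
  tau = 0.500000: gamma = (-0.125000, -0.395833), gamma' = (-0.500000, 0.083333); Gamma_sss = 0.000000, Gamma_sst = 0.000000, Gamma_stt = 0.000000, Gamma_tss = 0.000000, Gamma_tst = 0.000000, Gamma_ttt = 0.000000
  tau = 0.625000: gamma = (-0.195312, -0.389323), gamma' = (-0.625000, 0.020833); Gamma_sss = 0.000000, Gamma_sst = 0.000000, Gamma_stt = 0.000000, Gamma_tss = 0.000000, Gamma_tst = 0.000000, Gamma_ttt = 0.000000
  tau = 0.750000: gamma = (-0.281250, -0.390625), gamma' = (-0.750000, -0.041667); Gamma_sss = 0.000000, Gamma_sst = 0.000000, Gamma_stt = 0.000000, Gamma_tss = 0.000000, Gamma_tst = 0.000000, Gamma_ttt = 0.000000
  tau = 0.875000: gamma = (-0.382812, -0.399740), gamma' = (-0.875000, -0.104167); Gamma_sss = 0.000000, Gamma_sst = 0.000000, Gamma_stt = 0.000000, Gamma_tss = 0.000000, Gamma_tst = 0.000000, Gamma_ttt = 0.000000
  tau = 1.000000: gamma = (-0.500000, -0.416667), gamma' = (-1.000000, -0.166667); Gamma_sss = 0.000000, Gamma_sst = 0.000000, Gamma_stt = 0.000000, Gamma_tss = 0.000000, Gamma_tst = 0.000000, Gamma_ttt = 0.000000
step 0: V^s = 1.8750, V^t = 1.0000
step 1: k1 = (0.000000, 0.000000), k2 = (0.000000, 0.000000), k3 = (0.000000, 0.000000), k4 = (0.000000, 0.000000); V <- V + (h/6)(k1 + 2k2 + 2k3 + k4): V^s = 1.8750, V^t = 1.0000
step 2: k1 = (0.000000, 0.000000), k2 = (0.000000, 0.000000), k3 = (0.000000, 0.000000), k4 = (0.000000, 0.000000); V <- V + (h/6)(k1 + 2k2 + 2k3 + k4): V^s = 1.8750, V^t = 1.0000
step 3: k1 = (0.000000, 0.000000), k2 = (0.000000, 0.000000), k3 = (0.000000, 0.000000), k4 = (0.000000, 0.000000); V <- V + (h/6)(k1 + 2k2 + 2k3 + k4): V^s = 1.8750, V^t = 1.0000
step 4: k1 = (0.000000, 0.000000), k2 = (0.000000, 0.000000), k3 = (0.000000, 0.000000), k4 = (0.000000, 0.000000); V <- V + (h/6)(k1 + 2k2 + 2k3 + k4): V^s = 1.8750, V^t = 1.0000

Answer: V^s = 1.8750, V^t = 1.0000


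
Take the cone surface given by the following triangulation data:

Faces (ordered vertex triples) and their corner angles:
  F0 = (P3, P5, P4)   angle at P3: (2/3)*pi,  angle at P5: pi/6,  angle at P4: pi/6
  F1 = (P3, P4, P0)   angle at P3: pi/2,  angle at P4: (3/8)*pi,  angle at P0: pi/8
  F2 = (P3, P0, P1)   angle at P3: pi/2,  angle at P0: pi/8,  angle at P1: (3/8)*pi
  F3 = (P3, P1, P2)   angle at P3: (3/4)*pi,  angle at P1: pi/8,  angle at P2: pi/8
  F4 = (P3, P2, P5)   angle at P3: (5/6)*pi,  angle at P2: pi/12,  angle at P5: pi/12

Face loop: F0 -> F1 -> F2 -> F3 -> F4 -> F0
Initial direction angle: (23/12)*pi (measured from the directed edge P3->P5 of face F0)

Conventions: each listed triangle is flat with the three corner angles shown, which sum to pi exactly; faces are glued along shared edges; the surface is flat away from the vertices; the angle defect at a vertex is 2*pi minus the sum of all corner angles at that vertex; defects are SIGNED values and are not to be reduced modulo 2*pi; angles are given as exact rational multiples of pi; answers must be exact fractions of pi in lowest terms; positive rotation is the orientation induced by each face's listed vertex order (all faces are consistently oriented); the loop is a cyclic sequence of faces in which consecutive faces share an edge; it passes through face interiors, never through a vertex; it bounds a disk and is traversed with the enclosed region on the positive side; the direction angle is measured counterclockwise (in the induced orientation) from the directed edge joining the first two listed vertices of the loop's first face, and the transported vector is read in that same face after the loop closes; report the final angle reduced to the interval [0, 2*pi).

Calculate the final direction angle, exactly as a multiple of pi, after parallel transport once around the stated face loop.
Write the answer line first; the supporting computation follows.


Answer: final direction angle = (2/3)*pi

enclosed vertex P3: corner angles sum to (13/4)*pi, defect = 2*pi - (13/4)*pi = (-5/4)*pi
the rotation equals the total enclosed defect, so the final angle is initial + defects (mod 2*pi)
final angle = (23/12)*pi - (5/4)*pi = (2/3)*pi (mod 2*pi)


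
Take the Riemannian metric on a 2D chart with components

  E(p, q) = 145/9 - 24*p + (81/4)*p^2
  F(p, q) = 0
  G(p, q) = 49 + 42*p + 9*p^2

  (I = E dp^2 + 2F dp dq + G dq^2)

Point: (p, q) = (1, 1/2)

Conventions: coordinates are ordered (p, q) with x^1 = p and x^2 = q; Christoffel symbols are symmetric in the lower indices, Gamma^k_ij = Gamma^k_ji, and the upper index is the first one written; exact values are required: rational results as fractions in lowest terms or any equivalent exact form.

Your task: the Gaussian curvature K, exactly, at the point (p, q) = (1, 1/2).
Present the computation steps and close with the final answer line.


E = 445/36, F = 0, G = 100, EG - F^2 = 11125/9 at the point
E_p = 33/2, E_q = 0, F_p = 0, F_q = 0, G_p = 60, G_q = 0
E_qq = 0, F_pq = 0, G_pp = 18
K follows from Brioschi's formula, (det M1 - det M2)/(EG - F^2)^2.
M1 = [[-E_qq/2 + F_pq - G_pp/2, E_p/2, F_p - E_q/2], [F_q - G_p/2, E, F], [G_q/2, F, G]] = [[-9, 33/4, 0], [-30, 445/36, 0], [0, 0, 100]]; det M1 = 13625
M2 = [[0, E_q/2, G_p/2], [E_q/2, E, F], [G_p/2, F, G]] = [[0, 0, 30], [0, 445/36, 0], [30, 0, 100]]; det M2 = -11125
det M1 - det M2 = 24750; K = 24750 / (11125/9)^2 = 16038/990125

Answer: K = 16038/990125


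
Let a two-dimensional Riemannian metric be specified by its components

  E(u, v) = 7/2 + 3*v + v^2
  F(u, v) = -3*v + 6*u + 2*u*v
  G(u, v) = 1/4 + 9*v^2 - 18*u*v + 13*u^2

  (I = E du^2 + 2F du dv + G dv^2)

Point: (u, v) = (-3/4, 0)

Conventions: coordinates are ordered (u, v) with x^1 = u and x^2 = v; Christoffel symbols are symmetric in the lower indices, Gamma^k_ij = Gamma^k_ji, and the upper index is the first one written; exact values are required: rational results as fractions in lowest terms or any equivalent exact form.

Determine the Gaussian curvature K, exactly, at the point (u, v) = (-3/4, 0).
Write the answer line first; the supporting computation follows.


Answer: K = -70800/39601

E = 7/2, F = -9/2, G = 121/16, EG - F^2 = 199/32 at the point
E_u = 0, E_v = 3, F_u = 6, F_v = -9/2, G_u = -39/2, G_v = 27/2
E_vv = 2, F_uv = 2, G_uu = 26
Apply the Brioschi formula K = (det M1 - det M2)/(EG - F^2)^2 over the derivative matrices of E, F, G.
M1 = [[-E_vv/2 + F_uv - G_uu/2, E_u/2, F_u - E_v/2], [F_v - G_u/2, E, F], [G_v/2, F, G]] = [[-12, 0, 9/2], [21/4, 7/2, -9/2], [27/4, -9/2, 121/16]]; det M1 = -1149/4
M2 = [[0, E_v/2, G_u/2], [E_v/2, E, F], [G_u/2, F, G]] = [[0, 3/2, -39/4], [3/2, 7/2, -9/2], [-39/4, -9/2, 121/16]]; det M2 = -13959/64
det M1 - det M2 = -4425/64; K = -4425/64 / (199/32)^2 = -70800/39601


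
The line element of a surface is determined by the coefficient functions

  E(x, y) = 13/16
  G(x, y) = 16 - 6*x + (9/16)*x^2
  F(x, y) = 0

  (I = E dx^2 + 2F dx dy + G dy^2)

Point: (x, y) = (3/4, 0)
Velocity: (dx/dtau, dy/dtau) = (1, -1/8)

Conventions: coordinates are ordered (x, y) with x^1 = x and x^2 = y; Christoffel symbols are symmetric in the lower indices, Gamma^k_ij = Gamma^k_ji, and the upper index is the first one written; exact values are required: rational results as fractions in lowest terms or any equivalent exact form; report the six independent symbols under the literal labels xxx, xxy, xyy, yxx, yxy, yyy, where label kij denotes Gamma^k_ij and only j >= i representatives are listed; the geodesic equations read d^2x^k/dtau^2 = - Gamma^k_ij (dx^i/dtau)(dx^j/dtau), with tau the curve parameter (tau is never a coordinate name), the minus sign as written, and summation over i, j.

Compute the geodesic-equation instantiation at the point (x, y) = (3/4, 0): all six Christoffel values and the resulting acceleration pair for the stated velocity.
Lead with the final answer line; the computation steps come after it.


Answer: Gamma_xxx = 0, Gamma_xxy = 0, Gamma_xyy = 165/52, Gamma_yxx = 0, Gamma_yxy = -12/55, Gamma_yyy = 0; accelerations (d^2x/dtau^2, d^2y/dtau^2) = (-165/3328, -3/55)

E = 13/16, F = 0, G = 3025/256 at the point
E_x = 0, E_y = 0, F_x = 0, F_y = 0, G_x = -165/32, G_y = 0
EG - F^2 = 39325/4096;  g^inv = (4096/39325) * [[3025/256, 0], [0, 13/16]]
first-kind symbols [ij,l] = (1/2)(d_i g_jl + d_j g_il - d_l g_ij): [xx,x] = E_x/2 = 0, [xx,y] = F_x - E_y/2 = 0, [xy,x] = E_y/2 = 0, [xy,y] = G_x/2 = -165/64, [yy,x] = F_y - G_x/2 = 165/64, [yy,y] = G_y/2 = 0
Gamma^x_ij = (G*[ij,x] - F*[ij,y])/(EG - F^2), Gamma^y_ij = (E*[ij,y] - F*[ij,x])/(EG - F^2)
Gamma_xxx = 0, Gamma_xxy = 0, Gamma_xyy = 165/52, Gamma_yxx = 0, Gamma_yxy = -12/55, Gamma_yyy = 0
d^2x/dtau^2 = -(Gamma_xxx*(1)^2 + 2*Gamma_xxy*(1)*(-1/8) + Gamma_xyy*(-1/8)^2) = -165/3328
d^2y/dtau^2 = -(Gamma_yxx*(1)^2 + 2*Gamma_yxy*(1)*(-1/8) + Gamma_yyy*(-1/8)^2) = -3/55


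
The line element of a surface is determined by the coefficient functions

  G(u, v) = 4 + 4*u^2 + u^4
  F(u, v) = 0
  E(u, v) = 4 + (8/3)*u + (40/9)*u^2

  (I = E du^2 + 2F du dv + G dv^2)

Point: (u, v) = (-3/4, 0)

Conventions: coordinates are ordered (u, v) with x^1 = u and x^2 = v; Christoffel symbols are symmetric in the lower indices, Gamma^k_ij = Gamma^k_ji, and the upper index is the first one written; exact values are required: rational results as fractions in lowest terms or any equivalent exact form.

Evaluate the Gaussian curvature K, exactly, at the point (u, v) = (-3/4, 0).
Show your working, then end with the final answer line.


E = 9/2, F = 0, G = 1681/256, EG - F^2 = 15129/512 at the point
E_u = -4, E_v = 0, F_u = 0, F_v = 0, G_u = -123/16, G_v = 0
E_vv = 0, F_uv = 0, G_uu = 59/4
Compute both Brioschi determinants and normalise by (EG - F^2)^2.
M1 = [[-E_vv/2 + F_uv - G_uu/2, E_u/2, F_u - E_v/2], [F_v - G_u/2, E, F], [G_v/2, F, G]] = [[-59/8, -2, 0], [123/32, 9/2, 0], [0, 0, 1681/256]]; det M1 = -85731/512
M2 = [[0, E_v/2, G_u/2], [E_v/2, E, F], [G_u/2, F, G]] = [[0, 0, -123/32], [0, 9/2, 0], [-123/32, 0, 1681/256]]; det M2 = -136161/2048
det M1 - det M2 = -206763/2048; K = -206763/2048 / (15129/512)^2 = -128/1107

Answer: K = -128/1107


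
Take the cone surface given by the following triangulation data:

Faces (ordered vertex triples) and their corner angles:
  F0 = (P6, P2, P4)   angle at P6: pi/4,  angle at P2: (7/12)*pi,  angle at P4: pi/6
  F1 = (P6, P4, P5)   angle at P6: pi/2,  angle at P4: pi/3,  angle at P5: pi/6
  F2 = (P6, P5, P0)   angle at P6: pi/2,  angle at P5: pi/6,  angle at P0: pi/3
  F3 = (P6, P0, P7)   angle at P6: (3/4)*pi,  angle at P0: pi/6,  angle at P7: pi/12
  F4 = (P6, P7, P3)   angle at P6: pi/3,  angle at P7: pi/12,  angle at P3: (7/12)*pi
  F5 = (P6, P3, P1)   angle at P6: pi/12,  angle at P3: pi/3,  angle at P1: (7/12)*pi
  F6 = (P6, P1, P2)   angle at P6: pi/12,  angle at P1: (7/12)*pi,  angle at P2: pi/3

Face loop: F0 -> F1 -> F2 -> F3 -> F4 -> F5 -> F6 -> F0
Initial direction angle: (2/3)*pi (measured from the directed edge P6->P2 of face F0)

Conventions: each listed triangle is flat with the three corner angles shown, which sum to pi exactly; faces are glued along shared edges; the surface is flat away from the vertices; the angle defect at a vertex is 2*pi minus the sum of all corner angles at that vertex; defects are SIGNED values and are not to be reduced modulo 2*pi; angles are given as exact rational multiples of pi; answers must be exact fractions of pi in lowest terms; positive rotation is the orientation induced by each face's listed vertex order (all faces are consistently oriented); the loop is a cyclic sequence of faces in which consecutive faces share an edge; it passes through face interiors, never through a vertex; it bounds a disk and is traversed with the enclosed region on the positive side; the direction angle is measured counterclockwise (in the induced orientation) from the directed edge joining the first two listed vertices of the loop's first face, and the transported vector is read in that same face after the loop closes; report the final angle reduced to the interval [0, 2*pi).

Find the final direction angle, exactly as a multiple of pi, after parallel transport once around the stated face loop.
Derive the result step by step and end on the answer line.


enclosed vertex P6: corner angles sum to (5/2)*pi, defect = 2*pi - (5/2)*pi = -pi/2
holonomy = initial angle + sum of enclosed defects (mod 2*pi), positive in the induced orientation
final angle = (2/3)*pi - pi/2 = pi/6 (mod 2*pi)

Answer: final direction angle = pi/6


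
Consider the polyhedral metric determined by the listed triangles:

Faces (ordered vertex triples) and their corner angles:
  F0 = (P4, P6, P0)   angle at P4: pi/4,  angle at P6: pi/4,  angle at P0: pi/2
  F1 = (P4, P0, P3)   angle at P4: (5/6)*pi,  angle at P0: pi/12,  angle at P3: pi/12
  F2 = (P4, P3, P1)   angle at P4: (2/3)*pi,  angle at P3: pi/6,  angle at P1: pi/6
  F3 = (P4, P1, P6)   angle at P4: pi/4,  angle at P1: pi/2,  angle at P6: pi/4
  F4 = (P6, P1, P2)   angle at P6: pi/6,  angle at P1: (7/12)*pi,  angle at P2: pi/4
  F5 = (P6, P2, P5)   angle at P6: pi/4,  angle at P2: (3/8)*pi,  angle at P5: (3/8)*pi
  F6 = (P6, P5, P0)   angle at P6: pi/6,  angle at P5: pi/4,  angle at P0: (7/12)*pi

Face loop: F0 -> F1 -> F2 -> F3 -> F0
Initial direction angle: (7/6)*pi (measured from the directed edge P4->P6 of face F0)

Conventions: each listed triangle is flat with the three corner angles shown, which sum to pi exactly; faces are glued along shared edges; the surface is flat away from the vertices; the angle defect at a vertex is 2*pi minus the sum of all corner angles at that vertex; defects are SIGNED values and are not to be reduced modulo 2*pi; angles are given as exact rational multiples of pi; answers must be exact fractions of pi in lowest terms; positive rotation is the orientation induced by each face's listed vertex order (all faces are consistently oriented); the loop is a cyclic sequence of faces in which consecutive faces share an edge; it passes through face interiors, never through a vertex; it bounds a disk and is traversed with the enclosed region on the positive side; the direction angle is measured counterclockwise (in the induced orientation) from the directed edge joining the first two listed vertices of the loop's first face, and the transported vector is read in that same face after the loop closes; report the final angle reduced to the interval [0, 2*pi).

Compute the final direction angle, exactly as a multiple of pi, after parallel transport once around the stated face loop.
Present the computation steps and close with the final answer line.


enclosed vertex P4: corner angles sum to 2*pi, defect = 2*pi - 2*pi = 0
holonomy = initial angle + sum of enclosed defects (mod 2*pi), positive in the induced orientation
final angle = (7/6)*pi + 0 = (7/6)*pi (mod 2*pi)

Answer: final direction angle = (7/6)*pi


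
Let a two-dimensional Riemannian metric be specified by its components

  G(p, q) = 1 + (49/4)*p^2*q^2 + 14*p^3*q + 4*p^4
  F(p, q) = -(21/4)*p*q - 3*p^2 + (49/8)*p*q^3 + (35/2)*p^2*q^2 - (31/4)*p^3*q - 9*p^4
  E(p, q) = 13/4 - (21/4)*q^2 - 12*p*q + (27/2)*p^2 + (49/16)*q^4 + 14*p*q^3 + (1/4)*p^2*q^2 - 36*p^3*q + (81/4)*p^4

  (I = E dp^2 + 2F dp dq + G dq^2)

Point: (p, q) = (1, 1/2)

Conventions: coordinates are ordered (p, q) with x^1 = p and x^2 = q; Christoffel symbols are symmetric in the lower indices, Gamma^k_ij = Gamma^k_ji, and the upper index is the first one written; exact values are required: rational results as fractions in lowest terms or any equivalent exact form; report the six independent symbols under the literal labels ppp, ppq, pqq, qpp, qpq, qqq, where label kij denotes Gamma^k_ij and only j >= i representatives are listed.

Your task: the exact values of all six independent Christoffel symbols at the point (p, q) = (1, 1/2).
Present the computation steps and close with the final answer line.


E = 3505/256, F = -855/64, G = 241/16 at the point
E_p = 399/8, E_q = -1311/32, F_p = -2991/64, F_q = 291/32, G_p = 345/8, G_q = 105/4
EG - F^2 = 7105/256;  g^inv = (256/7105) * [[241/16, 855/64], [855/64, 3505/256]]
first-kind symbols [ij,l] = (1/2)(d_i g_jl + d_j g_il - d_l g_ij): [pp,p] = E_p/2 = 399/16, [pp,q] = F_p - E_q/2 = -105/4, [pq,p] = E_q/2 = -1311/64, [pq,q] = G_p/2 = 345/16, [qq,p] = F_q - G_p/2 = -399/32, [qq,q] = G_q/2 = 105/8
Gamma^p_ij = (G*[ij,p] - F*[ij,q])/(EG - F^2), Gamma^q_ij = (E*[ij,q] - F*[ij,p])/(EG - F^2)

Answer: Gamma_ppp = 912/1015, Gamma_ppq = -5244/7105, Gamma_pqq = -456/1015, Gamma_qpp = -192/203, Gamma_qpq = 1104/1421, Gamma_qqq = 96/203


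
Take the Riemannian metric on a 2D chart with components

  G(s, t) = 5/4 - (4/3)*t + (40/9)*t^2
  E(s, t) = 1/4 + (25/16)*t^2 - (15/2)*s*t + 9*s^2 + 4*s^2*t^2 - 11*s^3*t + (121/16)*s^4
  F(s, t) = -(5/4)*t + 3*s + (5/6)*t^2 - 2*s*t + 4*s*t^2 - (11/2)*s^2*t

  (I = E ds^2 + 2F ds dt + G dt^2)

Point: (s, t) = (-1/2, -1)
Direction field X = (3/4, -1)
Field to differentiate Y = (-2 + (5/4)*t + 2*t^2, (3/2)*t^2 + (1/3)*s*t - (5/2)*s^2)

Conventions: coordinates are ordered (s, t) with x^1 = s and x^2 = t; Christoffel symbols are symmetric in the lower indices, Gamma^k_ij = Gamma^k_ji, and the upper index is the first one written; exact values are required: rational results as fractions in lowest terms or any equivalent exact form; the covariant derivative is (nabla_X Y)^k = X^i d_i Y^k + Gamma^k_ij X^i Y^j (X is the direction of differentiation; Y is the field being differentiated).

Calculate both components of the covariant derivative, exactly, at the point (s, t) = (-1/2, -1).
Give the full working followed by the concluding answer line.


E = 105/256, F = -25/24, G = 253/36 at the point
E_s = -33/32, E_t = 0, F_s = 7/2, F_t = 17/24, G_s = 0, G_t = -92/9
EG - F^2 = 16565/9216;  g^inv = (9216/16565) * [[253/36, 25/24], [25/24, 105/256]]
first-kind symbols [ij,l] = (1/2)(d_i g_jl + d_j g_il - d_l g_ij): [ss,s] = E_s/2 = -33/64, [ss,t] = F_s - E_t/2 = 7/2, [st,s] = E_t/2 = 0, [st,t] = G_s/2 = 0, [tt,s] = F_t - G_s/2 = 17/24, [tt,t] = G_t/2 = -46/9
Gamma^s_ij = (G*[ij,s] - F*[ij,t])/(EG - F^2), Gamma^t_ij = (E*[ij,t] - F*[ij,s])/(EG - F^2)
Gamma_sss = 204/16565, Gamma_sst = 0, Gamma_stt = -9568/49695, Gamma_tss = 1656/3313, Gamma_tst = 0, Gamma_ttt = -2504/3313
X = (3/4, -1), Y = (-5/4, 25/24) at the point

Answer: (nabla_X Y)^s = 175265/59634, (nabla_X Y)^t = 135445/26504
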